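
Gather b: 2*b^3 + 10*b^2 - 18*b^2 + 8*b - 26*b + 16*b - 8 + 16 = 2*b^3 - 8*b^2 - 2*b + 8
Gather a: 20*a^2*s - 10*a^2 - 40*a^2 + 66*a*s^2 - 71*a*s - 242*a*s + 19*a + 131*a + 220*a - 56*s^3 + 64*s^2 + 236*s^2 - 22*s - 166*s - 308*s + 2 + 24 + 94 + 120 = a^2*(20*s - 50) + a*(66*s^2 - 313*s + 370) - 56*s^3 + 300*s^2 - 496*s + 240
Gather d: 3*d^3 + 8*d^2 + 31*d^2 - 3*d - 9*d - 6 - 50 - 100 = 3*d^3 + 39*d^2 - 12*d - 156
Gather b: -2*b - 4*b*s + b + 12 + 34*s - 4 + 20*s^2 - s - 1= b*(-4*s - 1) + 20*s^2 + 33*s + 7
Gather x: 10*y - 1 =10*y - 1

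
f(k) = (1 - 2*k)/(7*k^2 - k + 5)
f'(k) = (1 - 14*k)*(1 - 2*k)/(7*k^2 - k + 5)^2 - 2/(7*k^2 - k + 5) = (-14*k^2 + 2*k + (2*k - 1)*(14*k - 1) - 10)/(7*k^2 - k + 5)^2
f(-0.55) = 0.27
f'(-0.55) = 0.05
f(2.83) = -0.08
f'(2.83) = 0.02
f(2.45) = -0.09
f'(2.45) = 0.02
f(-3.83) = 0.08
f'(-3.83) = 0.02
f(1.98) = -0.10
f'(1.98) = 0.02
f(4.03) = -0.06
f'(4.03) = 0.01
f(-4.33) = 0.07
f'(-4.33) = 0.02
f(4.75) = -0.05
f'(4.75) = 0.01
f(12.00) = -0.02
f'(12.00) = 0.00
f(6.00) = -0.04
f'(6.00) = 0.01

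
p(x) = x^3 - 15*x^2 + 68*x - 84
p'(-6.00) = 356.00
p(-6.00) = -1248.00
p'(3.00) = 5.00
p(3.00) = 12.00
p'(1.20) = 36.32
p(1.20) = -22.27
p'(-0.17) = 73.19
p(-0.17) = -96.00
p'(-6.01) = 356.66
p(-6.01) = -1251.56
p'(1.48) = 30.17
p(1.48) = -12.97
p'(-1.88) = 135.00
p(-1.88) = -271.50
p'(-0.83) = 94.97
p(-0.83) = -151.35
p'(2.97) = 5.36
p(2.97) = 11.84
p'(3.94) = -3.63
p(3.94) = 12.23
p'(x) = 3*x^2 - 30*x + 68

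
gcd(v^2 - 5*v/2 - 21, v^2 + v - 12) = 1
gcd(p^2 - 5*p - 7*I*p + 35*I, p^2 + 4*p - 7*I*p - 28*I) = p - 7*I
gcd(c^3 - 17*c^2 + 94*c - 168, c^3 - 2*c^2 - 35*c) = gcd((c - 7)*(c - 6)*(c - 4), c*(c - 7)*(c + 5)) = c - 7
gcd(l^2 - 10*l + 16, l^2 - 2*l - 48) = l - 8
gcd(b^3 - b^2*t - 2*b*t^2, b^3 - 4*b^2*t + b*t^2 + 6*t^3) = -b^2 + b*t + 2*t^2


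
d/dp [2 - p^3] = -3*p^2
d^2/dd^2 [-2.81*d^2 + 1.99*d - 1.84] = -5.62000000000000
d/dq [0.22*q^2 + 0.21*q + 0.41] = 0.44*q + 0.21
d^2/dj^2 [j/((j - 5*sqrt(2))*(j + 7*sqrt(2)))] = 2*(j^3 + 210*j + 140*sqrt(2))/(j^6 + 6*sqrt(2)*j^5 - 186*j^4 - 824*sqrt(2)*j^3 + 13020*j^2 + 29400*sqrt(2)*j - 343000)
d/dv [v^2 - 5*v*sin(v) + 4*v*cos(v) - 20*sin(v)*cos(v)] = -4*v*sin(v) - 5*v*cos(v) + 2*v - 5*sin(v) + 4*cos(v) - 20*cos(2*v)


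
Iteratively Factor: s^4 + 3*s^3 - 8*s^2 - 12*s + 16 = (s - 2)*(s^3 + 5*s^2 + 2*s - 8) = (s - 2)*(s + 2)*(s^2 + 3*s - 4) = (s - 2)*(s + 2)*(s + 4)*(s - 1)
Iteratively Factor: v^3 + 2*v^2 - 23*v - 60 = (v - 5)*(v^2 + 7*v + 12) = (v - 5)*(v + 4)*(v + 3)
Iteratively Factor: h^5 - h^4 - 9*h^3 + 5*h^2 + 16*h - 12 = (h - 3)*(h^4 + 2*h^3 - 3*h^2 - 4*h + 4) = (h - 3)*(h - 1)*(h^3 + 3*h^2 - 4) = (h - 3)*(h - 1)^2*(h^2 + 4*h + 4) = (h - 3)*(h - 1)^2*(h + 2)*(h + 2)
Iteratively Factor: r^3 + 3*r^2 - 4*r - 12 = (r + 2)*(r^2 + r - 6) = (r - 2)*(r + 2)*(r + 3)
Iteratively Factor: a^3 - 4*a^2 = (a)*(a^2 - 4*a) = a^2*(a - 4)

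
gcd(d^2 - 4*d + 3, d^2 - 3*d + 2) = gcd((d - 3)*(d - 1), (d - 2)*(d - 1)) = d - 1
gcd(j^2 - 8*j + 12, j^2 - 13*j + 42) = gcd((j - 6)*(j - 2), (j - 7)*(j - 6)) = j - 6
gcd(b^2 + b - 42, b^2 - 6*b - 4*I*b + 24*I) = b - 6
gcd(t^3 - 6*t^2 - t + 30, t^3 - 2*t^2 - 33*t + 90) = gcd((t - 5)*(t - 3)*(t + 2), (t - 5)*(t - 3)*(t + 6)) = t^2 - 8*t + 15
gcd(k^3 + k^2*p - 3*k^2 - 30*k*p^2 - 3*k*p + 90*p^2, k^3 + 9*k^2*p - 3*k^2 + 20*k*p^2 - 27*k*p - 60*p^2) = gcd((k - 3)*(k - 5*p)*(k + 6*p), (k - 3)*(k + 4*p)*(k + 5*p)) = k - 3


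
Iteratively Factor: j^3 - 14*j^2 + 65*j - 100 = (j - 5)*(j^2 - 9*j + 20) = (j - 5)*(j - 4)*(j - 5)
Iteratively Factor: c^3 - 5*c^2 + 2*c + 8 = (c - 2)*(c^2 - 3*c - 4) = (c - 4)*(c - 2)*(c + 1)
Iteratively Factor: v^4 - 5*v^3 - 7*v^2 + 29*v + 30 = (v - 5)*(v^3 - 7*v - 6) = (v - 5)*(v + 2)*(v^2 - 2*v - 3) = (v - 5)*(v - 3)*(v + 2)*(v + 1)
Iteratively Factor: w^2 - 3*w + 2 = (w - 2)*(w - 1)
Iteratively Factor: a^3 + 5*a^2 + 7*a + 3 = (a + 1)*(a^2 + 4*a + 3) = (a + 1)*(a + 3)*(a + 1)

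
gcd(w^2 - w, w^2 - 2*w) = w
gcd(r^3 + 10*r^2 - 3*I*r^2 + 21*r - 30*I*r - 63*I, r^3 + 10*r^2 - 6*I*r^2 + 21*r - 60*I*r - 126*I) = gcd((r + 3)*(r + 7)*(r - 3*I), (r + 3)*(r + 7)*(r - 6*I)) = r^2 + 10*r + 21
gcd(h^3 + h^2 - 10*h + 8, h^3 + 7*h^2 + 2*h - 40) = h^2 + 2*h - 8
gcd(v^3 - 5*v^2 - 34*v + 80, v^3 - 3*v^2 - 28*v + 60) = v^2 + 3*v - 10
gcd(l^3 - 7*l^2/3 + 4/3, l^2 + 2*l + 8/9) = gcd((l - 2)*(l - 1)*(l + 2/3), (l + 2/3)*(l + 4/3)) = l + 2/3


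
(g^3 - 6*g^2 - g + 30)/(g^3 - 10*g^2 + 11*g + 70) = (g - 3)/(g - 7)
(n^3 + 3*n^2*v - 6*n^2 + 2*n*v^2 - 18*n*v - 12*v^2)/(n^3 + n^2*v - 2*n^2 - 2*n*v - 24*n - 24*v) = (n + 2*v)/(n + 4)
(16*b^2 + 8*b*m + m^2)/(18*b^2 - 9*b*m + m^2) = (16*b^2 + 8*b*m + m^2)/(18*b^2 - 9*b*m + m^2)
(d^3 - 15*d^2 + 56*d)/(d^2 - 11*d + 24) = d*(d - 7)/(d - 3)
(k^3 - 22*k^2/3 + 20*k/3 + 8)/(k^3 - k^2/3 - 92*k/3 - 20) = (k - 2)/(k + 5)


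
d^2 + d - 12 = (d - 3)*(d + 4)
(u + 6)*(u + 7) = u^2 + 13*u + 42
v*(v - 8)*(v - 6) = v^3 - 14*v^2 + 48*v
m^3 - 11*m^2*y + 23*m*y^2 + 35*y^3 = (m - 7*y)*(m - 5*y)*(m + y)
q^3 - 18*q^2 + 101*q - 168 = (q - 8)*(q - 7)*(q - 3)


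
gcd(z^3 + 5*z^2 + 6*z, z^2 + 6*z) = z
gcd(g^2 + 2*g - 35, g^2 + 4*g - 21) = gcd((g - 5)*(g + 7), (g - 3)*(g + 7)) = g + 7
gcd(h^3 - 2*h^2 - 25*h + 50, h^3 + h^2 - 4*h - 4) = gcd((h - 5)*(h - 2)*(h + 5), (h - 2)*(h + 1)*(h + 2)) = h - 2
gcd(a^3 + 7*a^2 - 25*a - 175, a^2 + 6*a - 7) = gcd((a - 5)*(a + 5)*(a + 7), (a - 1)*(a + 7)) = a + 7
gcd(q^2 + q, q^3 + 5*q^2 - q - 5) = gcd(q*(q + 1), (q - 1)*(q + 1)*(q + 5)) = q + 1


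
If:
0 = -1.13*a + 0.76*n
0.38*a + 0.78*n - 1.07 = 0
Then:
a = 0.69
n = 1.03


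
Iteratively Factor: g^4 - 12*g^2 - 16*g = (g)*(g^3 - 12*g - 16) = g*(g - 4)*(g^2 + 4*g + 4) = g*(g - 4)*(g + 2)*(g + 2)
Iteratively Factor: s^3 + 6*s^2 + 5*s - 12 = (s + 3)*(s^2 + 3*s - 4) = (s + 3)*(s + 4)*(s - 1)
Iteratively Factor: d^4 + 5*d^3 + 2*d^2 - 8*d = (d + 2)*(d^3 + 3*d^2 - 4*d) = d*(d + 2)*(d^2 + 3*d - 4) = d*(d - 1)*(d + 2)*(d + 4)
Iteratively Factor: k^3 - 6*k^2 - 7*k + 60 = (k - 5)*(k^2 - k - 12) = (k - 5)*(k - 4)*(k + 3)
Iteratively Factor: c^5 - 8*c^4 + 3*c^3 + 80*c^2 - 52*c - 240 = (c + 2)*(c^4 - 10*c^3 + 23*c^2 + 34*c - 120) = (c - 5)*(c + 2)*(c^3 - 5*c^2 - 2*c + 24) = (c - 5)*(c - 3)*(c + 2)*(c^2 - 2*c - 8) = (c - 5)*(c - 3)*(c + 2)^2*(c - 4)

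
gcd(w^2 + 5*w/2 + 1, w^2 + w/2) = w + 1/2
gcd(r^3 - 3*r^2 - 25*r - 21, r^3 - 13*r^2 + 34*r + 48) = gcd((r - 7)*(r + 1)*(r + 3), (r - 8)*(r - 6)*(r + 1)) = r + 1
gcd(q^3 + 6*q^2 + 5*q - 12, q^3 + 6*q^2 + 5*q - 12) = q^3 + 6*q^2 + 5*q - 12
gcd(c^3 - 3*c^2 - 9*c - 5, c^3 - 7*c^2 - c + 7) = c + 1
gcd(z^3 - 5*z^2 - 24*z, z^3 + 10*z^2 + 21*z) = z^2 + 3*z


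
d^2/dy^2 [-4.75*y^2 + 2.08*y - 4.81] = -9.50000000000000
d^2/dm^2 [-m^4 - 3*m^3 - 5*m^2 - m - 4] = -12*m^2 - 18*m - 10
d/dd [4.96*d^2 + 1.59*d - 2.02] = 9.92*d + 1.59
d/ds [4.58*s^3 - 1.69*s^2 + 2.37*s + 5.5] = 13.74*s^2 - 3.38*s + 2.37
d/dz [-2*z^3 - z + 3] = -6*z^2 - 1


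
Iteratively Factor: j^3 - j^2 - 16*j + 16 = (j - 4)*(j^2 + 3*j - 4) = (j - 4)*(j + 4)*(j - 1)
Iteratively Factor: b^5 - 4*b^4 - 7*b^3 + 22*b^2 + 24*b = (b + 1)*(b^4 - 5*b^3 - 2*b^2 + 24*b) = (b - 3)*(b + 1)*(b^3 - 2*b^2 - 8*b) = (b - 3)*(b + 1)*(b + 2)*(b^2 - 4*b) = b*(b - 3)*(b + 1)*(b + 2)*(b - 4)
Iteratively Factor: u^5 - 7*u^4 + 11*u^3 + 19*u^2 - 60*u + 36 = (u - 3)*(u^4 - 4*u^3 - u^2 + 16*u - 12) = (u - 3)^2*(u^3 - u^2 - 4*u + 4) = (u - 3)^2*(u + 2)*(u^2 - 3*u + 2) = (u - 3)^2*(u - 2)*(u + 2)*(u - 1)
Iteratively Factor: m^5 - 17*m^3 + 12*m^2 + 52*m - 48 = (m - 3)*(m^4 + 3*m^3 - 8*m^2 - 12*m + 16) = (m - 3)*(m + 2)*(m^3 + m^2 - 10*m + 8) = (m - 3)*(m - 2)*(m + 2)*(m^2 + 3*m - 4) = (m - 3)*(m - 2)*(m + 2)*(m + 4)*(m - 1)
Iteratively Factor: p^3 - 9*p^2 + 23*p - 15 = (p - 1)*(p^2 - 8*p + 15) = (p - 5)*(p - 1)*(p - 3)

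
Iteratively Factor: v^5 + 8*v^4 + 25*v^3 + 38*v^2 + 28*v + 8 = (v + 1)*(v^4 + 7*v^3 + 18*v^2 + 20*v + 8) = (v + 1)*(v + 2)*(v^3 + 5*v^2 + 8*v + 4) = (v + 1)^2*(v + 2)*(v^2 + 4*v + 4) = (v + 1)^2*(v + 2)^2*(v + 2)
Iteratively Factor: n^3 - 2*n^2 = (n)*(n^2 - 2*n) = n*(n - 2)*(n)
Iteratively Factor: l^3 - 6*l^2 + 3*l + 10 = (l - 5)*(l^2 - l - 2) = (l - 5)*(l + 1)*(l - 2)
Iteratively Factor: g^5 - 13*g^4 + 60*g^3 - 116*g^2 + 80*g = (g - 2)*(g^4 - 11*g^3 + 38*g^2 - 40*g) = (g - 2)^2*(g^3 - 9*g^2 + 20*g) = (g - 4)*(g - 2)^2*(g^2 - 5*g) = g*(g - 4)*(g - 2)^2*(g - 5)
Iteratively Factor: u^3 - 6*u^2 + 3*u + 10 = (u - 5)*(u^2 - u - 2) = (u - 5)*(u - 2)*(u + 1)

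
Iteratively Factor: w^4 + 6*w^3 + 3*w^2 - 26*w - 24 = (w + 1)*(w^3 + 5*w^2 - 2*w - 24) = (w + 1)*(w + 4)*(w^2 + w - 6) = (w + 1)*(w + 3)*(w + 4)*(w - 2)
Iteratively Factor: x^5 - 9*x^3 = (x - 3)*(x^4 + 3*x^3) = x*(x - 3)*(x^3 + 3*x^2) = x*(x - 3)*(x + 3)*(x^2) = x^2*(x - 3)*(x + 3)*(x)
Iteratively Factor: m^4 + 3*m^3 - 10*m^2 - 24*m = (m + 2)*(m^3 + m^2 - 12*m) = m*(m + 2)*(m^2 + m - 12) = m*(m - 3)*(m + 2)*(m + 4)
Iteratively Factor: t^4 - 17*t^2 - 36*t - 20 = (t - 5)*(t^3 + 5*t^2 + 8*t + 4) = (t - 5)*(t + 2)*(t^2 + 3*t + 2) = (t - 5)*(t + 1)*(t + 2)*(t + 2)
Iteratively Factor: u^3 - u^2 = (u)*(u^2 - u) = u^2*(u - 1)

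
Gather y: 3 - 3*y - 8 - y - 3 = -4*y - 8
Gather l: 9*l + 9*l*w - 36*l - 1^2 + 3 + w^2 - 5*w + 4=l*(9*w - 27) + w^2 - 5*w + 6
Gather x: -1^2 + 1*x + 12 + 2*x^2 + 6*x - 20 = 2*x^2 + 7*x - 9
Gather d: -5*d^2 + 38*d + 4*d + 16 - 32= -5*d^2 + 42*d - 16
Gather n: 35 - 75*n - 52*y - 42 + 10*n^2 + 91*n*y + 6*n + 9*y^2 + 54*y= 10*n^2 + n*(91*y - 69) + 9*y^2 + 2*y - 7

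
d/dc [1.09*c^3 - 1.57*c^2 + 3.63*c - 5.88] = 3.27*c^2 - 3.14*c + 3.63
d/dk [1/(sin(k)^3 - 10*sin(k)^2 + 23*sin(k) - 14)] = (-3*sin(k)^2 + 20*sin(k) - 23)*cos(k)/(sin(k)^3 - 10*sin(k)^2 + 23*sin(k) - 14)^2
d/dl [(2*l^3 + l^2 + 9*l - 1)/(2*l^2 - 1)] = (4*l^4 - 24*l^2 + 2*l - 9)/(4*l^4 - 4*l^2 + 1)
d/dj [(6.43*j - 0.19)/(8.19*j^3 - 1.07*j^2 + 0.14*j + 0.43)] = (-105.3234*j^3 + 11.5484*j^2 - 0.4066*j + 2.7915)/(67.0761*j^6 - 17.5266*j^5 + 3.4381*j^4 + 6.7438*j^3 - 0.9006*j^2 + 0.1204*j + 0.1849)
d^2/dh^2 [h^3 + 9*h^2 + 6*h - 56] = 6*h + 18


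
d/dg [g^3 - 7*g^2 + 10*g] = 3*g^2 - 14*g + 10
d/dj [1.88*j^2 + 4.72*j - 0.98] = 3.76*j + 4.72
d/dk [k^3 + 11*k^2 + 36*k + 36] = 3*k^2 + 22*k + 36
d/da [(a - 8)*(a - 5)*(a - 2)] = 3*a^2 - 30*a + 66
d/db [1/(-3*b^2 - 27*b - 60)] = (2*b + 9)/(3*(b^2 + 9*b + 20)^2)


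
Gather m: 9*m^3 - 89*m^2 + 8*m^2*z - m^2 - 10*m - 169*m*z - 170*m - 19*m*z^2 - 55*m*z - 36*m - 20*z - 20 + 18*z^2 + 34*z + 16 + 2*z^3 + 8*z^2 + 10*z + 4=9*m^3 + m^2*(8*z - 90) + m*(-19*z^2 - 224*z - 216) + 2*z^3 + 26*z^2 + 24*z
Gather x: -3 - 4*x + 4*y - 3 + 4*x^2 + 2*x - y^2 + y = 4*x^2 - 2*x - y^2 + 5*y - 6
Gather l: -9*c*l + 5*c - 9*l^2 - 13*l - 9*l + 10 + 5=5*c - 9*l^2 + l*(-9*c - 22) + 15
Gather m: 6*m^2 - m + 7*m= 6*m^2 + 6*m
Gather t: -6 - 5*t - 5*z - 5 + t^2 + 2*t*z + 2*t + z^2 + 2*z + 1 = t^2 + t*(2*z - 3) + z^2 - 3*z - 10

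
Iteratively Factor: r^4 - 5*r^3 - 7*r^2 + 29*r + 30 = (r - 5)*(r^3 - 7*r - 6) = (r - 5)*(r - 3)*(r^2 + 3*r + 2) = (r - 5)*(r - 3)*(r + 1)*(r + 2)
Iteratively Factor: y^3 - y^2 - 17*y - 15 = (y + 1)*(y^2 - 2*y - 15) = (y - 5)*(y + 1)*(y + 3)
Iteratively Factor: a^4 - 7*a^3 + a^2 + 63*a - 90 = (a + 3)*(a^3 - 10*a^2 + 31*a - 30) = (a - 2)*(a + 3)*(a^2 - 8*a + 15) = (a - 5)*(a - 2)*(a + 3)*(a - 3)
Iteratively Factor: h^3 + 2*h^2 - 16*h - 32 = (h + 4)*(h^2 - 2*h - 8) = (h - 4)*(h + 4)*(h + 2)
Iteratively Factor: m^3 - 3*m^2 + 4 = (m + 1)*(m^2 - 4*m + 4) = (m - 2)*(m + 1)*(m - 2)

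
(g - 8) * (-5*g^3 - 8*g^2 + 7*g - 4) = -5*g^4 + 32*g^3 + 71*g^2 - 60*g + 32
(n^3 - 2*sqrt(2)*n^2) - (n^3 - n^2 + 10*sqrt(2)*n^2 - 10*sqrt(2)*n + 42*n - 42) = -12*sqrt(2)*n^2 + n^2 - 42*n + 10*sqrt(2)*n + 42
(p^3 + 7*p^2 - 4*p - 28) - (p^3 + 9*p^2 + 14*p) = -2*p^2 - 18*p - 28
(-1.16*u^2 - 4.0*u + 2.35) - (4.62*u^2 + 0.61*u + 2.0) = -5.78*u^2 - 4.61*u + 0.35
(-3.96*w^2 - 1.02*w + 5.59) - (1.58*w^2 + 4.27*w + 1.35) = -5.54*w^2 - 5.29*w + 4.24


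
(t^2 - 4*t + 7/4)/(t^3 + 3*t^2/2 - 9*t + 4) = (t - 7/2)/(t^2 + 2*t - 8)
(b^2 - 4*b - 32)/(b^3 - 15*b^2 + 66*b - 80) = (b + 4)/(b^2 - 7*b + 10)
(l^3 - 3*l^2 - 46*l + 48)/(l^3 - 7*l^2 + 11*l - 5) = (l^2 - 2*l - 48)/(l^2 - 6*l + 5)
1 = 1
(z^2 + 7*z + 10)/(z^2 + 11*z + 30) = (z + 2)/(z + 6)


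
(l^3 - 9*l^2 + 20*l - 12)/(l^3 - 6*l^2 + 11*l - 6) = (l - 6)/(l - 3)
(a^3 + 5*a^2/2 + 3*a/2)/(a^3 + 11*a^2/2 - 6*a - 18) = a*(a + 1)/(a^2 + 4*a - 12)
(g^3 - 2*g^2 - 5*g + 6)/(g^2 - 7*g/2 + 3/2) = 2*(g^2 + g - 2)/(2*g - 1)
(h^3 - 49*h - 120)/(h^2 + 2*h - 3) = (h^2 - 3*h - 40)/(h - 1)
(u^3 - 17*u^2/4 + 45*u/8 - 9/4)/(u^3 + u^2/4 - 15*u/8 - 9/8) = (4*u^2 - 11*u + 6)/(4*u^2 + 7*u + 3)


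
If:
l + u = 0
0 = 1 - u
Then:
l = -1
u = 1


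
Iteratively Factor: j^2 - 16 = (j - 4)*(j + 4)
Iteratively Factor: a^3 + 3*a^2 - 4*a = (a + 4)*(a^2 - a) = (a - 1)*(a + 4)*(a)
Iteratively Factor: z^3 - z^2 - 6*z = (z - 3)*(z^2 + 2*z) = z*(z - 3)*(z + 2)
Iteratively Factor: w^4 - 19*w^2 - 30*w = (w + 3)*(w^3 - 3*w^2 - 10*w) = w*(w + 3)*(w^2 - 3*w - 10) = w*(w - 5)*(w + 3)*(w + 2)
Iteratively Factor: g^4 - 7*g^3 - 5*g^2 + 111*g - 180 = (g - 5)*(g^3 - 2*g^2 - 15*g + 36) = (g - 5)*(g + 4)*(g^2 - 6*g + 9) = (g - 5)*(g - 3)*(g + 4)*(g - 3)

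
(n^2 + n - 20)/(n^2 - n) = (n^2 + n - 20)/(n*(n - 1))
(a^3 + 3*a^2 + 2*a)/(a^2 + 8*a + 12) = a*(a + 1)/(a + 6)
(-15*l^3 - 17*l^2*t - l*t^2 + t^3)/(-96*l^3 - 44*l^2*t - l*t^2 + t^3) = (-5*l^2 - 4*l*t + t^2)/(-32*l^2 - 4*l*t + t^2)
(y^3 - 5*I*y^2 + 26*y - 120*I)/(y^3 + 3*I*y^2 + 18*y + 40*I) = (y - 6*I)/(y + 2*I)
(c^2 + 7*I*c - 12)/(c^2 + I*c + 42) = (c^2 + 7*I*c - 12)/(c^2 + I*c + 42)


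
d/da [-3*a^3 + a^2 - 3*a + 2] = -9*a^2 + 2*a - 3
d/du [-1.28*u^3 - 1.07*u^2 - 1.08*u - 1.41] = -3.84*u^2 - 2.14*u - 1.08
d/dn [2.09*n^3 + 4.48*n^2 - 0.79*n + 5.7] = 6.27*n^2 + 8.96*n - 0.79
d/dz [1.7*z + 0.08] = 1.70000000000000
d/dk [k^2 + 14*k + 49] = 2*k + 14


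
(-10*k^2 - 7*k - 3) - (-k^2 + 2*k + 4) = -9*k^2 - 9*k - 7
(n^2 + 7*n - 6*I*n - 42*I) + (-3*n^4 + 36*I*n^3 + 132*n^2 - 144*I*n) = -3*n^4 + 36*I*n^3 + 133*n^2 + 7*n - 150*I*n - 42*I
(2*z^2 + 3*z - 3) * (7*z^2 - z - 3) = 14*z^4 + 19*z^3 - 30*z^2 - 6*z + 9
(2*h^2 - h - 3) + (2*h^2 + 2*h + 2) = 4*h^2 + h - 1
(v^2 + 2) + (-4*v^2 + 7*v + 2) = -3*v^2 + 7*v + 4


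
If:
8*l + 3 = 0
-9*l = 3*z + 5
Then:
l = -3/8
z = -13/24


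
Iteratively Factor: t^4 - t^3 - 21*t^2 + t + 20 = (t - 5)*(t^3 + 4*t^2 - t - 4) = (t - 5)*(t + 1)*(t^2 + 3*t - 4) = (t - 5)*(t + 1)*(t + 4)*(t - 1)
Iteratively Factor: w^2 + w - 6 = (w + 3)*(w - 2)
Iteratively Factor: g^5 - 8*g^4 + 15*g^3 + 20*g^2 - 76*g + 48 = (g + 2)*(g^4 - 10*g^3 + 35*g^2 - 50*g + 24) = (g - 4)*(g + 2)*(g^3 - 6*g^2 + 11*g - 6) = (g - 4)*(g - 1)*(g + 2)*(g^2 - 5*g + 6) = (g - 4)*(g - 2)*(g - 1)*(g + 2)*(g - 3)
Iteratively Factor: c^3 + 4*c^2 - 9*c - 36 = (c + 4)*(c^2 - 9) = (c - 3)*(c + 4)*(c + 3)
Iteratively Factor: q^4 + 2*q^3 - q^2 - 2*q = (q + 1)*(q^3 + q^2 - 2*q) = q*(q + 1)*(q^2 + q - 2) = q*(q - 1)*(q + 1)*(q + 2)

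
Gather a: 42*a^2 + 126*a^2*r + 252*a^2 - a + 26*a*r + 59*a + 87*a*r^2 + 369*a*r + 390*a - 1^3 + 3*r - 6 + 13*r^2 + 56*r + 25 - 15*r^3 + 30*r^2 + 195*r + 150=a^2*(126*r + 294) + a*(87*r^2 + 395*r + 448) - 15*r^3 + 43*r^2 + 254*r + 168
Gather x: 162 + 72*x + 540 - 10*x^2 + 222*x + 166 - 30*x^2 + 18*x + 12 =-40*x^2 + 312*x + 880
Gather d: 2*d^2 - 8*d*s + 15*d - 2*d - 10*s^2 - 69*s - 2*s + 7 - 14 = 2*d^2 + d*(13 - 8*s) - 10*s^2 - 71*s - 7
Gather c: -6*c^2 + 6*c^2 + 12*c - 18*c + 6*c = 0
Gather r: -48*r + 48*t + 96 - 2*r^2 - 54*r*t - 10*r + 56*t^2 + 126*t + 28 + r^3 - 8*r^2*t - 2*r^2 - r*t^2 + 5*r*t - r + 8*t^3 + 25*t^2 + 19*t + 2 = r^3 + r^2*(-8*t - 4) + r*(-t^2 - 49*t - 59) + 8*t^3 + 81*t^2 + 193*t + 126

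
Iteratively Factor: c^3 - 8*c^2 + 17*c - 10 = (c - 1)*(c^2 - 7*c + 10) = (c - 5)*(c - 1)*(c - 2)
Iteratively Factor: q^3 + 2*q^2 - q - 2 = (q + 2)*(q^2 - 1) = (q - 1)*(q + 2)*(q + 1)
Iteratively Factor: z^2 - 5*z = (z)*(z - 5)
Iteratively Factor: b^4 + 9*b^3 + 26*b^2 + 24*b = (b + 2)*(b^3 + 7*b^2 + 12*b) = (b + 2)*(b + 3)*(b^2 + 4*b) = b*(b + 2)*(b + 3)*(b + 4)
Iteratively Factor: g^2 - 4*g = (g)*(g - 4)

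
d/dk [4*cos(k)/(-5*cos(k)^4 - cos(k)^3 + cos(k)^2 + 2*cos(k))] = 4*(-15*cos(k)^2 - 2*cos(k) + 1)*sin(k)/(5*cos(k)^3 + cos(k)^2 - cos(k) - 2)^2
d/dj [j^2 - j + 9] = 2*j - 1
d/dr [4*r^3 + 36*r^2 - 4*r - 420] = 12*r^2 + 72*r - 4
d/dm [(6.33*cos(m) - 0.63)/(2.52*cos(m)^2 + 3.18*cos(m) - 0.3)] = 0.0988884933349156*(15.9516*cos(m)^2 - 3.1752*cos(m) - 0.1044)*sin(m)/(-0.792452830188679*sin(m)^2 + 1.0*cos(m) + 0.69811320754717)^2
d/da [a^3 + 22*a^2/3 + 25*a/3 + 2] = 3*a^2 + 44*a/3 + 25/3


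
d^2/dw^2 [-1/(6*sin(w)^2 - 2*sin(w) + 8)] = (36*sin(w)^4 - 9*sin(w)^3 - 101*sin(w)^2 + 22*sin(w) + 22)/(2*(3*sin(w)^2 - sin(w) + 4)^3)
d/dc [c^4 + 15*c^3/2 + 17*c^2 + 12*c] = 4*c^3 + 45*c^2/2 + 34*c + 12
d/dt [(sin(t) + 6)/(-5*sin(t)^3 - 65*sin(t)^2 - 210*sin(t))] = (2*sin(t) + 7)*cos(t)/(5*(sin(t) + 7)^2*sin(t)^2)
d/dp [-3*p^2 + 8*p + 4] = 8 - 6*p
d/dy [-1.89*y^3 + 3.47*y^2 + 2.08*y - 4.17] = -5.67*y^2 + 6.94*y + 2.08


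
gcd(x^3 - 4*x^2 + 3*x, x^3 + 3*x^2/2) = x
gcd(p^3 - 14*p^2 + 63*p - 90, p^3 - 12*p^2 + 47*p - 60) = p^2 - 8*p + 15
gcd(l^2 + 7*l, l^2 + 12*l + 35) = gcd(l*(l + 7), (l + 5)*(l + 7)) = l + 7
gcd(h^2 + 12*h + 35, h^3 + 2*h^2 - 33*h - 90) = h + 5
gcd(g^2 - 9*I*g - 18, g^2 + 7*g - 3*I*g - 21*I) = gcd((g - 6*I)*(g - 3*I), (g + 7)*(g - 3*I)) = g - 3*I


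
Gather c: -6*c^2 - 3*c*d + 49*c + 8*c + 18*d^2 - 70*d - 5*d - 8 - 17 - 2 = -6*c^2 + c*(57 - 3*d) + 18*d^2 - 75*d - 27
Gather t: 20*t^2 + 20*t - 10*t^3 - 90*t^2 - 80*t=-10*t^3 - 70*t^2 - 60*t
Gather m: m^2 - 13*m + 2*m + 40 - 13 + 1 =m^2 - 11*m + 28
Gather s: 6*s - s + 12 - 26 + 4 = 5*s - 10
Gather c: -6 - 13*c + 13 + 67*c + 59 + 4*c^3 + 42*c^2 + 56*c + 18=4*c^3 + 42*c^2 + 110*c + 84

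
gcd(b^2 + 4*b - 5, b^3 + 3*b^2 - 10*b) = b + 5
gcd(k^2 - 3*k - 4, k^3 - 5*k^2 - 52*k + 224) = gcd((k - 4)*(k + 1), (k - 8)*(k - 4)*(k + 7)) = k - 4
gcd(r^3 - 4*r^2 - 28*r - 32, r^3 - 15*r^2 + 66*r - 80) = r - 8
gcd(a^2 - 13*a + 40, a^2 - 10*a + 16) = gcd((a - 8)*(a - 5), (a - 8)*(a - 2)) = a - 8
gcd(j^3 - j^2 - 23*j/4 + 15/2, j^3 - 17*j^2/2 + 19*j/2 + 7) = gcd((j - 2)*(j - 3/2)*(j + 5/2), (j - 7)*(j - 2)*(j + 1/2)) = j - 2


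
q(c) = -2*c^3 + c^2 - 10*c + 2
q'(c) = -6*c^2 + 2*c - 10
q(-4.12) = 200.04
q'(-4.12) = -120.09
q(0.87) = -7.26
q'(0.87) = -12.80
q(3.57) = -111.95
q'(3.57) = -79.33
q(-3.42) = 127.90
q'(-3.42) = -87.02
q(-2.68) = 74.48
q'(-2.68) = -58.45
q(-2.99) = 94.30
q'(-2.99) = -69.62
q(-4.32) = 225.11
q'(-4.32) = -130.61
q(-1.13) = 17.46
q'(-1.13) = -19.92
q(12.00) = -3430.00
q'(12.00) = -850.00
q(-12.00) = 3722.00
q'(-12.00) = -898.00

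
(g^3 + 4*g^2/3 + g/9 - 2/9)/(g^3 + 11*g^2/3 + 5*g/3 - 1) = (g + 2/3)/(g + 3)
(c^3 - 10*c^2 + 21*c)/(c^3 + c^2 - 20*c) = (c^2 - 10*c + 21)/(c^2 + c - 20)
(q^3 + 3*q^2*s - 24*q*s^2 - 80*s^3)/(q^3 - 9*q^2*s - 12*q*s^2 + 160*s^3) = (q + 4*s)/(q - 8*s)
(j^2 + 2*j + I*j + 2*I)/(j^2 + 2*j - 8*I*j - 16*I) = (j + I)/(j - 8*I)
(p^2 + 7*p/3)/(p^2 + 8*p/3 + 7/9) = 3*p/(3*p + 1)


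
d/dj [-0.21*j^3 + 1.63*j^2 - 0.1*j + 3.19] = -0.63*j^2 + 3.26*j - 0.1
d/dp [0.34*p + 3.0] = 0.340000000000000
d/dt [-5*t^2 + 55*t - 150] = 55 - 10*t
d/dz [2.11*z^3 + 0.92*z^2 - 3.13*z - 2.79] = 6.33*z^2 + 1.84*z - 3.13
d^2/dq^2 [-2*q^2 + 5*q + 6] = -4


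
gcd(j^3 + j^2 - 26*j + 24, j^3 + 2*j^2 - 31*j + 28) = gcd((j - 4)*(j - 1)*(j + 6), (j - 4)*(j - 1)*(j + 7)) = j^2 - 5*j + 4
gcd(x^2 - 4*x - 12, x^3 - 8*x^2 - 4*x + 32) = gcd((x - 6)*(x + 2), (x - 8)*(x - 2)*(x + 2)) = x + 2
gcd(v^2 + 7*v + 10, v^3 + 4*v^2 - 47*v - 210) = v + 5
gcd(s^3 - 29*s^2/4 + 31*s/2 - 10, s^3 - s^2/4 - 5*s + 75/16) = s - 5/4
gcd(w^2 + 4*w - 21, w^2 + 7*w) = w + 7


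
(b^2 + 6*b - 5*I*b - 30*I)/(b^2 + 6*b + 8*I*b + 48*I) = (b - 5*I)/(b + 8*I)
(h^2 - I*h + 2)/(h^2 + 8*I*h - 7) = (h - 2*I)/(h + 7*I)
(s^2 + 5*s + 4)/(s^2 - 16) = (s + 1)/(s - 4)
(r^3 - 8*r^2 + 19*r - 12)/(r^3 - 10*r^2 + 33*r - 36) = (r - 1)/(r - 3)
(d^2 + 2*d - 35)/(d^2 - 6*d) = (d^2 + 2*d - 35)/(d*(d - 6))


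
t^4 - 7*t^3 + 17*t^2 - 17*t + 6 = (t - 3)*(t - 2)*(t - 1)^2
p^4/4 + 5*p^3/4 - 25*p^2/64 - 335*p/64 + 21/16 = (p/4 + 1)*(p - 7/4)*(p - 1/4)*(p + 3)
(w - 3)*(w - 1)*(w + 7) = w^3 + 3*w^2 - 25*w + 21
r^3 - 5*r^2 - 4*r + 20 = (r - 5)*(r - 2)*(r + 2)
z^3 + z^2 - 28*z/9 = z*(z - 4/3)*(z + 7/3)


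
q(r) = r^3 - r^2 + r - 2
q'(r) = 3*r^2 - 2*r + 1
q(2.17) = 5.68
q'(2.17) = 10.79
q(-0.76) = -3.78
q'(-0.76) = 4.25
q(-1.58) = -10.02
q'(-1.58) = 11.65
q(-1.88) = -14.06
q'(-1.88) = 15.36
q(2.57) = 10.94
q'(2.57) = 15.67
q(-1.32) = -7.36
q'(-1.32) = 8.87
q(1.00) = -1.00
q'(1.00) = 2.00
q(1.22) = -0.45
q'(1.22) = 3.03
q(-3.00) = -41.00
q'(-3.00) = 34.00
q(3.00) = 19.00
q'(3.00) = 22.00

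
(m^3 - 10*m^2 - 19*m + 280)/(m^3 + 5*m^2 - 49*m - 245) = (m - 8)/(m + 7)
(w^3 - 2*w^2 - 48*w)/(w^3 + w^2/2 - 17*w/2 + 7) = 2*w*(w^2 - 2*w - 48)/(2*w^3 + w^2 - 17*w + 14)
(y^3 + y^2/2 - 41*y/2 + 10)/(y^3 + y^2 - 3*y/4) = 2*(y^2 + y - 20)/(y*(2*y + 3))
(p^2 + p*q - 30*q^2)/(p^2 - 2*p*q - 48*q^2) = (p - 5*q)/(p - 8*q)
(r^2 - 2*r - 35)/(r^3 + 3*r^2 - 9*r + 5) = (r - 7)/(r^2 - 2*r + 1)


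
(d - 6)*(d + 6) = d^2 - 36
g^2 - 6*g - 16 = (g - 8)*(g + 2)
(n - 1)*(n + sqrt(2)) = n^2 - n + sqrt(2)*n - sqrt(2)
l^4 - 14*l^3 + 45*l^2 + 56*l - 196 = (l - 7)^2*(l - 2)*(l + 2)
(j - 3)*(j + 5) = j^2 + 2*j - 15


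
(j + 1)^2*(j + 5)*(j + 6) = j^4 + 13*j^3 + 53*j^2 + 71*j + 30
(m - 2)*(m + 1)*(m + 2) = m^3 + m^2 - 4*m - 4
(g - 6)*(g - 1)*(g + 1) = g^3 - 6*g^2 - g + 6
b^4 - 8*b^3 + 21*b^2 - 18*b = b*(b - 3)^2*(b - 2)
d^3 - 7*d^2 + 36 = (d - 6)*(d - 3)*(d + 2)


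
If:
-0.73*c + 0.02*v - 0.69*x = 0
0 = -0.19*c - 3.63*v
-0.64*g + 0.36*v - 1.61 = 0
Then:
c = -0.943851980253985*x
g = 0.0277890304103704*x - 2.515625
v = 0.0494027207295474*x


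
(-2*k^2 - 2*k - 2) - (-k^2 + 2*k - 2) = -k^2 - 4*k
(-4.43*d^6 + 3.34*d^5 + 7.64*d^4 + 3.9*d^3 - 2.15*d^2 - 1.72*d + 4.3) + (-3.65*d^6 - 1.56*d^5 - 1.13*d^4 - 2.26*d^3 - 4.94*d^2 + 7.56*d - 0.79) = -8.08*d^6 + 1.78*d^5 + 6.51*d^4 + 1.64*d^3 - 7.09*d^2 + 5.84*d + 3.51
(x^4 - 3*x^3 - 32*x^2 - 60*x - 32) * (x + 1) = x^5 - 2*x^4 - 35*x^3 - 92*x^2 - 92*x - 32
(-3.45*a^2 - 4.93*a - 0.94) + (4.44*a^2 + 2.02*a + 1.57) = 0.99*a^2 - 2.91*a + 0.63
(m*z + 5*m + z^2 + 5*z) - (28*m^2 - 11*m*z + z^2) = -28*m^2 + 12*m*z + 5*m + 5*z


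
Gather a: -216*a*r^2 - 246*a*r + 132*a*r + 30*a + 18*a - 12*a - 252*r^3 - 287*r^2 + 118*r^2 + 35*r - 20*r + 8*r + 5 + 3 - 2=a*(-216*r^2 - 114*r + 36) - 252*r^3 - 169*r^2 + 23*r + 6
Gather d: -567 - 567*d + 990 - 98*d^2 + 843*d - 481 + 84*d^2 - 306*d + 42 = -14*d^2 - 30*d - 16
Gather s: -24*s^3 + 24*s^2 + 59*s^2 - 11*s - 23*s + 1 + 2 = -24*s^3 + 83*s^2 - 34*s + 3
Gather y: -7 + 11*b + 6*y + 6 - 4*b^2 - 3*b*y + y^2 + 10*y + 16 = -4*b^2 + 11*b + y^2 + y*(16 - 3*b) + 15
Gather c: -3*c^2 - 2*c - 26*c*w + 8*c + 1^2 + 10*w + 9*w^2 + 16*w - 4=-3*c^2 + c*(6 - 26*w) + 9*w^2 + 26*w - 3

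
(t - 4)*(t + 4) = t^2 - 16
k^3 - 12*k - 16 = (k - 4)*(k + 2)^2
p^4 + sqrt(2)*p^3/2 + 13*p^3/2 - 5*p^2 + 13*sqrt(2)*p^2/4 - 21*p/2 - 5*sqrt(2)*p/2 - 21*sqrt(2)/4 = (p - 3/2)*(p + 1)*(p + 7)*(p + sqrt(2)/2)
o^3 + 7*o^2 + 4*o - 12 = (o - 1)*(o + 2)*(o + 6)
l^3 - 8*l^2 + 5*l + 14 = (l - 7)*(l - 2)*(l + 1)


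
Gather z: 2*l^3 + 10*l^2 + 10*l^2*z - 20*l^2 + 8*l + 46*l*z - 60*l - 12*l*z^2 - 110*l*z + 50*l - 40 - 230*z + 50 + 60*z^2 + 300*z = 2*l^3 - 10*l^2 - 2*l + z^2*(60 - 12*l) + z*(10*l^2 - 64*l + 70) + 10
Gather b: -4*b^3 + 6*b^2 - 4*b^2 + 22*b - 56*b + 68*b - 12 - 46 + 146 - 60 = -4*b^3 + 2*b^2 + 34*b + 28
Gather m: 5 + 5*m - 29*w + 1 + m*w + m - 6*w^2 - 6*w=m*(w + 6) - 6*w^2 - 35*w + 6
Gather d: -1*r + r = 0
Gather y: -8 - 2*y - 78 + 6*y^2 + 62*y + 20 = 6*y^2 + 60*y - 66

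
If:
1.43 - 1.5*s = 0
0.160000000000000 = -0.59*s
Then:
No Solution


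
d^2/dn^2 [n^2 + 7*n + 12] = 2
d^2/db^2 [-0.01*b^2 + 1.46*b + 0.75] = -0.0200000000000000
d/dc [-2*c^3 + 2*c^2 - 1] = 2*c*(2 - 3*c)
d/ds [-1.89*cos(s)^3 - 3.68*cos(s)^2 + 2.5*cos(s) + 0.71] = (5.67*cos(s)^2 + 7.36*cos(s) - 2.5)*sin(s)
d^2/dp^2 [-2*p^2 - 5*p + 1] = -4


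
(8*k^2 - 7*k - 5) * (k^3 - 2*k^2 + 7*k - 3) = 8*k^5 - 23*k^4 + 65*k^3 - 63*k^2 - 14*k + 15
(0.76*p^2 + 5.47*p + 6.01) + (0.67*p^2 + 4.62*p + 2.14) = 1.43*p^2 + 10.09*p + 8.15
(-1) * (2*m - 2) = 2 - 2*m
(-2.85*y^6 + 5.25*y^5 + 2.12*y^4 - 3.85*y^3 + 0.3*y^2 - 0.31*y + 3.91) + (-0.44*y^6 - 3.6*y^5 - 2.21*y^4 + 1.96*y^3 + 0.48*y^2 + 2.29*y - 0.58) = -3.29*y^6 + 1.65*y^5 - 0.0899999999999999*y^4 - 1.89*y^3 + 0.78*y^2 + 1.98*y + 3.33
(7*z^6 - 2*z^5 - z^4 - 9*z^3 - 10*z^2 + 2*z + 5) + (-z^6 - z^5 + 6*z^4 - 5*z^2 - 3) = 6*z^6 - 3*z^5 + 5*z^4 - 9*z^3 - 15*z^2 + 2*z + 2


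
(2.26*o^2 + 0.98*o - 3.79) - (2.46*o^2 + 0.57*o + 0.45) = -0.2*o^2 + 0.41*o - 4.24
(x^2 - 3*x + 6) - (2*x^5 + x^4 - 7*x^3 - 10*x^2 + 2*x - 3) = -2*x^5 - x^4 + 7*x^3 + 11*x^2 - 5*x + 9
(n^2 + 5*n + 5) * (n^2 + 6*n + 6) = n^4 + 11*n^3 + 41*n^2 + 60*n + 30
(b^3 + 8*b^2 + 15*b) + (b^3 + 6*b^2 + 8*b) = 2*b^3 + 14*b^2 + 23*b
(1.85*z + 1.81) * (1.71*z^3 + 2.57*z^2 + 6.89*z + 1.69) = 3.1635*z^4 + 7.8496*z^3 + 17.3982*z^2 + 15.5974*z + 3.0589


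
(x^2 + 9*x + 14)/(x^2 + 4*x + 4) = (x + 7)/(x + 2)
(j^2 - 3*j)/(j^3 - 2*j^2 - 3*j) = 1/(j + 1)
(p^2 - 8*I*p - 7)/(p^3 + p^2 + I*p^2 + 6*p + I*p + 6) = (p^2 - 8*I*p - 7)/(p^3 + p^2*(1 + I) + p*(6 + I) + 6)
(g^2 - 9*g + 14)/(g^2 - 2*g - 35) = (g - 2)/(g + 5)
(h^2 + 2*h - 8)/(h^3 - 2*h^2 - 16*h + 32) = 1/(h - 4)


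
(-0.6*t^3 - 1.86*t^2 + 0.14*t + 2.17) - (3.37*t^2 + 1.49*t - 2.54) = -0.6*t^3 - 5.23*t^2 - 1.35*t + 4.71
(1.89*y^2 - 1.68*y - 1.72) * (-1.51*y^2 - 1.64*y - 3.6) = -2.8539*y^4 - 0.5628*y^3 - 1.4516*y^2 + 8.8688*y + 6.192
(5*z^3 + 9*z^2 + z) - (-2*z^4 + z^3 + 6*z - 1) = 2*z^4 + 4*z^3 + 9*z^2 - 5*z + 1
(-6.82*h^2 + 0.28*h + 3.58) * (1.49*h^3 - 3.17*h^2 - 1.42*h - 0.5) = -10.1618*h^5 + 22.0366*h^4 + 14.131*h^3 - 8.3362*h^2 - 5.2236*h - 1.79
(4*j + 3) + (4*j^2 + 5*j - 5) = 4*j^2 + 9*j - 2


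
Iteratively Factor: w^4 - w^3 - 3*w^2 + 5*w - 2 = (w - 1)*(w^3 - 3*w + 2) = (w - 1)^2*(w^2 + w - 2) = (w - 1)^3*(w + 2)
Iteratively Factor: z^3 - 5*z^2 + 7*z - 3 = (z - 3)*(z^2 - 2*z + 1) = (z - 3)*(z - 1)*(z - 1)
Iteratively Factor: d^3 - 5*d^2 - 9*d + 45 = (d + 3)*(d^2 - 8*d + 15) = (d - 3)*(d + 3)*(d - 5)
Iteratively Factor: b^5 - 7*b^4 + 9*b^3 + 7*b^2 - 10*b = (b)*(b^4 - 7*b^3 + 9*b^2 + 7*b - 10) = b*(b - 5)*(b^3 - 2*b^2 - b + 2) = b*(b - 5)*(b - 1)*(b^2 - b - 2) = b*(b - 5)*(b - 1)*(b + 1)*(b - 2)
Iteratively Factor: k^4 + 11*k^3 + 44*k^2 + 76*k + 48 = (k + 3)*(k^3 + 8*k^2 + 20*k + 16) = (k + 2)*(k + 3)*(k^2 + 6*k + 8) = (k + 2)*(k + 3)*(k + 4)*(k + 2)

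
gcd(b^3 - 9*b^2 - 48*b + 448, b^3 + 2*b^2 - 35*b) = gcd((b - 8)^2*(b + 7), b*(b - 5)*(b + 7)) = b + 7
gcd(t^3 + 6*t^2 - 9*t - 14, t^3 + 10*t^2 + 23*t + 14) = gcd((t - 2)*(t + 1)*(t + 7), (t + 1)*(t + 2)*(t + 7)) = t^2 + 8*t + 7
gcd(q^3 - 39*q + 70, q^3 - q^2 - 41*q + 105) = q^2 + 2*q - 35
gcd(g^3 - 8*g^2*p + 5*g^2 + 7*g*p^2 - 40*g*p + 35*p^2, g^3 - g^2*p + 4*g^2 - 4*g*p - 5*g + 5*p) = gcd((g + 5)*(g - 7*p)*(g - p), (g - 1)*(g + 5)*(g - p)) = -g^2 + g*p - 5*g + 5*p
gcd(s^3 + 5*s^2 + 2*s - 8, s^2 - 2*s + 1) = s - 1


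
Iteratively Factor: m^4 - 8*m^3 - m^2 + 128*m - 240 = (m - 4)*(m^3 - 4*m^2 - 17*m + 60) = (m - 4)*(m - 3)*(m^2 - m - 20) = (m - 5)*(m - 4)*(m - 3)*(m + 4)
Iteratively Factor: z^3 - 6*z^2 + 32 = (z - 4)*(z^2 - 2*z - 8) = (z - 4)^2*(z + 2)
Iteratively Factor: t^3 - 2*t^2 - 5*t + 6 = (t - 1)*(t^2 - t - 6) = (t - 1)*(t + 2)*(t - 3)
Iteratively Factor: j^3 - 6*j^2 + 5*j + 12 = (j - 4)*(j^2 - 2*j - 3) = (j - 4)*(j - 3)*(j + 1)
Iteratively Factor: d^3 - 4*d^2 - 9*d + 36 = (d - 3)*(d^2 - d - 12) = (d - 3)*(d + 3)*(d - 4)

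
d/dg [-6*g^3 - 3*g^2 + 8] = 6*g*(-3*g - 1)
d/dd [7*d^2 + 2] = 14*d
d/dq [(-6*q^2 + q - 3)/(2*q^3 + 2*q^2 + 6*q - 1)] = (12*q^4 - 4*q^3 - 20*q^2 + 24*q + 17)/(4*q^6 + 8*q^5 + 28*q^4 + 20*q^3 + 32*q^2 - 12*q + 1)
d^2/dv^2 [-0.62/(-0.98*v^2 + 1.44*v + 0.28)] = (1.190896*v^2 - 1.749888*v - 0.62*(1.96*v - 1.44)*(3.92*v - 2.88) - 0.340256)/(-0.98*v^2 + 1.44*v + 0.28)^3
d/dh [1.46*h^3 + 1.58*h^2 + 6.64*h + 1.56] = 4.38*h^2 + 3.16*h + 6.64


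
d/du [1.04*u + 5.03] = 1.04000000000000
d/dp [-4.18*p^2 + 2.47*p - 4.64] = 2.47 - 8.36*p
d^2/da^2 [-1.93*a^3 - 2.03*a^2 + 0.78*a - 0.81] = -11.58*a - 4.06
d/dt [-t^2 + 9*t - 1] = 9 - 2*t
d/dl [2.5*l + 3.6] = 2.50000000000000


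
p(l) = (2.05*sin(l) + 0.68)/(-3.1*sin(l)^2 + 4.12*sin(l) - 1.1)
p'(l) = (6.2*sin(l)*cos(l) - 4.12*cos(l))*(2.05*sin(l) + 0.68)/(-3.1*sin(l)^2 + 4.12*sin(l) - 1.1)^2 + 2.05*cos(l)/(-3.1*sin(l)^2 + 4.12*sin(l) - 1.1)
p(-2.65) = 0.08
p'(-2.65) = 0.36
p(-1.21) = 0.16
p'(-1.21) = -0.02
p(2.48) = 7.43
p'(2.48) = 0.78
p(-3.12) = -0.53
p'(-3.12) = 3.63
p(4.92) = 0.16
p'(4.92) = -0.01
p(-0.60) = 0.11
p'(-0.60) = -0.23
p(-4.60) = -40.55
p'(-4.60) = -135.11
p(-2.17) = 0.15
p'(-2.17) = 0.05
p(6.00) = -0.04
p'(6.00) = -0.89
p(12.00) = 0.10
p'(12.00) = -0.26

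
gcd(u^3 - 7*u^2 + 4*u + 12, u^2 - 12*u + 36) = u - 6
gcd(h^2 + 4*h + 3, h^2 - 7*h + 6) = 1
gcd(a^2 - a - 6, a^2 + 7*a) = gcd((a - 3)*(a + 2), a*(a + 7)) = 1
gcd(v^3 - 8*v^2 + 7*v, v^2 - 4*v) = v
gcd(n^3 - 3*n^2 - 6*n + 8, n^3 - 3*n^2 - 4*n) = n - 4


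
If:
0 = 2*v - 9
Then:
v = 9/2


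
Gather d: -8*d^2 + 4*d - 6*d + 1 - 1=-8*d^2 - 2*d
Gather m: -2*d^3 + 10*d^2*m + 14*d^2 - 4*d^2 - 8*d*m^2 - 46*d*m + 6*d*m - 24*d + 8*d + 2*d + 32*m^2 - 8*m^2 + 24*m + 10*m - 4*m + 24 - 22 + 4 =-2*d^3 + 10*d^2 - 14*d + m^2*(24 - 8*d) + m*(10*d^2 - 40*d + 30) + 6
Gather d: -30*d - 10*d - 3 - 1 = -40*d - 4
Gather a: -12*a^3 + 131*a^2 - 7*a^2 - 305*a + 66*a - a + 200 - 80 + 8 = -12*a^3 + 124*a^2 - 240*a + 128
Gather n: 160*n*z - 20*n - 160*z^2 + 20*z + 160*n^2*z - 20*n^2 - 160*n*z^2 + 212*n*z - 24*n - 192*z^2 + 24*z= n^2*(160*z - 20) + n*(-160*z^2 + 372*z - 44) - 352*z^2 + 44*z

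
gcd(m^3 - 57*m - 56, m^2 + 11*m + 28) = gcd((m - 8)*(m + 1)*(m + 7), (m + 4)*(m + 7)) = m + 7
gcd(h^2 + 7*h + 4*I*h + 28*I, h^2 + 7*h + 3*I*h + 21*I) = h + 7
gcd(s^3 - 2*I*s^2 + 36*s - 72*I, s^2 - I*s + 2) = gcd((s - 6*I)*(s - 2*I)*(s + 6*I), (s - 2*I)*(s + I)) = s - 2*I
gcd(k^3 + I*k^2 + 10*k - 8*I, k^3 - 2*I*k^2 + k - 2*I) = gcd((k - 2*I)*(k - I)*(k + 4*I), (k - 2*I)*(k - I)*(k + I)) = k^2 - 3*I*k - 2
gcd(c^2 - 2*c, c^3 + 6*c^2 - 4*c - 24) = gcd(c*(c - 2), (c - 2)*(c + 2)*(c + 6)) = c - 2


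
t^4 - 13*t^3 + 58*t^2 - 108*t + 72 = (t - 6)*(t - 3)*(t - 2)^2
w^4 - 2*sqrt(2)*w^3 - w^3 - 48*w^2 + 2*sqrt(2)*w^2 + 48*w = w*(w - 1)*(w - 6*sqrt(2))*(w + 4*sqrt(2))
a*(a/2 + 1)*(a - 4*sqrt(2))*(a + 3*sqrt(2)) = a^4/2 - sqrt(2)*a^3/2 + a^3 - 12*a^2 - sqrt(2)*a^2 - 24*a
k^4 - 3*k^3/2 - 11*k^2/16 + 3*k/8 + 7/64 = (k - 7/4)*(k - 1/2)*(k + 1/4)*(k + 1/2)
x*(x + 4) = x^2 + 4*x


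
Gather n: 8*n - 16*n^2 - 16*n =-16*n^2 - 8*n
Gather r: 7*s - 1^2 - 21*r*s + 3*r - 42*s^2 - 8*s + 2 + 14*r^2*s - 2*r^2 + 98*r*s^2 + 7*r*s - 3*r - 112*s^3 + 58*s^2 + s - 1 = r^2*(14*s - 2) + r*(98*s^2 - 14*s) - 112*s^3 + 16*s^2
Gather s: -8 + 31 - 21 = 2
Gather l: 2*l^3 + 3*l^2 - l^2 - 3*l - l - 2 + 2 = 2*l^3 + 2*l^2 - 4*l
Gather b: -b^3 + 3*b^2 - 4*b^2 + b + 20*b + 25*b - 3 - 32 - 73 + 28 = -b^3 - b^2 + 46*b - 80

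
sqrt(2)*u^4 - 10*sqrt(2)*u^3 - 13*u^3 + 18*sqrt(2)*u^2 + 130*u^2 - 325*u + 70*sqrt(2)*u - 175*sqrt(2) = (u - 5)^2*(u - 7*sqrt(2))*(sqrt(2)*u + 1)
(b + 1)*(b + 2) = b^2 + 3*b + 2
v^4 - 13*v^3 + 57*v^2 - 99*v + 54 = (v - 6)*(v - 3)^2*(v - 1)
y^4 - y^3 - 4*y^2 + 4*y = y*(y - 2)*(y - 1)*(y + 2)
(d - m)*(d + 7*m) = d^2 + 6*d*m - 7*m^2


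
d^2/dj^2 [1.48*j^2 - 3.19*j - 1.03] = 2.96000000000000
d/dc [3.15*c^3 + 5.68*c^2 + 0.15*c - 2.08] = 9.45*c^2 + 11.36*c + 0.15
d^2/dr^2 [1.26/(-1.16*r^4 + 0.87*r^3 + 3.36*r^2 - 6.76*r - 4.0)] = ((17.5392*r^2 - 6.5772*r - 8.4672)*(1.16*r^4 - 0.87*r^3 - 3.36*r^2 + 6.76*r + 4.0) - 1.26*(4.64*r^3 - 2.61*r^2 - 6.72*r + 6.76)*(9.28*r^3 - 5.22*r^2 - 13.44*r + 13.52))/(1.16*r^4 - 0.87*r^3 - 3.36*r^2 + 6.76*r + 4.0)^3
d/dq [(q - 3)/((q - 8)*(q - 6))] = (-q^2 + 6*q + 6)/(q^4 - 28*q^3 + 292*q^2 - 1344*q + 2304)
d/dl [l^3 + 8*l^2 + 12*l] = 3*l^2 + 16*l + 12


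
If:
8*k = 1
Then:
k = 1/8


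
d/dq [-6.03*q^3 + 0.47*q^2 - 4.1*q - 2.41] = -18.09*q^2 + 0.94*q - 4.1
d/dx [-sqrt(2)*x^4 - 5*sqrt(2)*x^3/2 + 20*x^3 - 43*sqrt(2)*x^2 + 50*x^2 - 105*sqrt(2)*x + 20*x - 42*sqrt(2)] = -4*sqrt(2)*x^3 - 15*sqrt(2)*x^2/2 + 60*x^2 - 86*sqrt(2)*x + 100*x - 105*sqrt(2) + 20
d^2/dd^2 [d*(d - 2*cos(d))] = 2*d*cos(d) + 4*sin(d) + 2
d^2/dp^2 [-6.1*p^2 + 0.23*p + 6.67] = -12.2000000000000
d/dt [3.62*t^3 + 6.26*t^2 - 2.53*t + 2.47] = 10.86*t^2 + 12.52*t - 2.53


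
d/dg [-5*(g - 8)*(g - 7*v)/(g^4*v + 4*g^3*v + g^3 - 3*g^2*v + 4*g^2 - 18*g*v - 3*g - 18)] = 5*((g - 8)*(g - 7*v)*(4*g^3*v + 12*g^2*v + 3*g^2 - 6*g*v + 8*g - 18*v - 3) + (-2*g + 7*v + 8)*(g^4*v + 4*g^3*v + g^3 - 3*g^2*v + 4*g^2 - 18*g*v - 3*g - 18))/(g^4*v + 4*g^3*v + g^3 - 3*g^2*v + 4*g^2 - 18*g*v - 3*g - 18)^2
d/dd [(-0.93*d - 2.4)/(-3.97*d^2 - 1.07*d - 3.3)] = (-3.6921*d^2 - 19.056*d + 0.501)/(15.7609*d^4 + 8.4958*d^3 + 27.3469*d^2 + 7.062*d + 10.89)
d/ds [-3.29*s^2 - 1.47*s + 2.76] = -6.58*s - 1.47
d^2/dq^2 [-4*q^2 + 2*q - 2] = -8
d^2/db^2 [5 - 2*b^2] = -4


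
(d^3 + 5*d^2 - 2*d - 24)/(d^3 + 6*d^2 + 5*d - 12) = (d - 2)/(d - 1)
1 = 1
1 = 1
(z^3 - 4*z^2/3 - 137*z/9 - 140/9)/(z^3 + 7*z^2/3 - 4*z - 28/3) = (3*z^2 - 11*z - 20)/(3*(z^2 - 4))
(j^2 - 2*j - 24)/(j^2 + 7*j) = (j^2 - 2*j - 24)/(j*(j + 7))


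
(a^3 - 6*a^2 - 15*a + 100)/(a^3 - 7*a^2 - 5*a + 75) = (a + 4)/(a + 3)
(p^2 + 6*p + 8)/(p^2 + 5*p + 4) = (p + 2)/(p + 1)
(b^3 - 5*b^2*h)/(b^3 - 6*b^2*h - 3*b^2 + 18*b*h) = b*(b - 5*h)/(b^2 - 6*b*h - 3*b + 18*h)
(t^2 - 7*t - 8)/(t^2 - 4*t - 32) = (t + 1)/(t + 4)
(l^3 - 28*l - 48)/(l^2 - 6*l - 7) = (-l^3 + 28*l + 48)/(-l^2 + 6*l + 7)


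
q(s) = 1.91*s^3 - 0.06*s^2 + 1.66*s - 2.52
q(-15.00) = -6487.17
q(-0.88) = -5.33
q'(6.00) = 207.22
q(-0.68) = -4.28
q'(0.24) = 1.96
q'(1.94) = 22.99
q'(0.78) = 5.05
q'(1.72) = 18.41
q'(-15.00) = 1292.71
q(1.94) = 14.42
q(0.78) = -0.36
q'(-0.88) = 6.20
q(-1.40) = -10.20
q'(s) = 5.73*s^2 - 0.12*s + 1.66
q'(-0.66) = 4.24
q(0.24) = -2.10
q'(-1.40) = 13.06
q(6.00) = 417.84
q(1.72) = 9.88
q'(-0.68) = 4.39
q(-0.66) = -4.19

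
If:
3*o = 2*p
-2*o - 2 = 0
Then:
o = -1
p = -3/2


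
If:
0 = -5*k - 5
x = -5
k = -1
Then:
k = -1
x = -5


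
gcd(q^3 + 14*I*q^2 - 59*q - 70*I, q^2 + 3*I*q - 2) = q + 2*I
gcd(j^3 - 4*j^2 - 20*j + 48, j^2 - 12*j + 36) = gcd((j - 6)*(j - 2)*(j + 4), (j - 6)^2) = j - 6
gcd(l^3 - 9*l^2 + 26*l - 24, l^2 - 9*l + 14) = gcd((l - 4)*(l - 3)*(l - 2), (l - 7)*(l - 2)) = l - 2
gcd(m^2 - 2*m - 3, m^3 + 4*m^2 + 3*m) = m + 1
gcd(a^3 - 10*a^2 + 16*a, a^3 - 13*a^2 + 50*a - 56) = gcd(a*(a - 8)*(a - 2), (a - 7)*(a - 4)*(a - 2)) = a - 2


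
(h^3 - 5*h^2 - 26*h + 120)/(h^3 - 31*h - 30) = (h - 4)/(h + 1)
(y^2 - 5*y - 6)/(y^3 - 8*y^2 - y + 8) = (y - 6)/(y^2 - 9*y + 8)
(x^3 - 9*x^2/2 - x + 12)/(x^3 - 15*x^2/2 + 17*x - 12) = (2*x + 3)/(2*x - 3)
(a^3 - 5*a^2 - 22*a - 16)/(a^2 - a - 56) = (a^2 + 3*a + 2)/(a + 7)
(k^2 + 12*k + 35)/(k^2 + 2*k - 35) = (k + 5)/(k - 5)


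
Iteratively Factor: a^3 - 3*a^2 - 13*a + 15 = (a - 1)*(a^2 - 2*a - 15) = (a - 5)*(a - 1)*(a + 3)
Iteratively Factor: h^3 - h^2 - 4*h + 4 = (h - 1)*(h^2 - 4) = (h - 2)*(h - 1)*(h + 2)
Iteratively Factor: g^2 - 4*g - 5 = (g - 5)*(g + 1)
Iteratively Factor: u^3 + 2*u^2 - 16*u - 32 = (u + 4)*(u^2 - 2*u - 8) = (u + 2)*(u + 4)*(u - 4)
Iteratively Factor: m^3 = (m)*(m^2) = m^2*(m)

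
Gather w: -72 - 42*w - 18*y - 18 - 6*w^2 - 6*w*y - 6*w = -6*w^2 + w*(-6*y - 48) - 18*y - 90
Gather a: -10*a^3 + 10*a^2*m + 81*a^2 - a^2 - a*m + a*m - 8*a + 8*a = -10*a^3 + a^2*(10*m + 80)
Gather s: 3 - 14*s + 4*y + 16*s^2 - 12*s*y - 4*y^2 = 16*s^2 + s*(-12*y - 14) - 4*y^2 + 4*y + 3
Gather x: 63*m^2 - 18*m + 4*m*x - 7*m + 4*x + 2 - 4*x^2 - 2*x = 63*m^2 - 25*m - 4*x^2 + x*(4*m + 2) + 2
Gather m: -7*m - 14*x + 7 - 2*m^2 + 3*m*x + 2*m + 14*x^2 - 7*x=-2*m^2 + m*(3*x - 5) + 14*x^2 - 21*x + 7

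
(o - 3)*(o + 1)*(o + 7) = o^3 + 5*o^2 - 17*o - 21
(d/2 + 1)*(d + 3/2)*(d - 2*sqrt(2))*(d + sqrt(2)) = d^4/2 - sqrt(2)*d^3/2 + 7*d^3/4 - 7*sqrt(2)*d^2/4 - d^2/2 - 7*d - 3*sqrt(2)*d/2 - 6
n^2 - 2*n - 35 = (n - 7)*(n + 5)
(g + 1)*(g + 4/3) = g^2 + 7*g/3 + 4/3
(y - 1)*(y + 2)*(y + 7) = y^3 + 8*y^2 + 5*y - 14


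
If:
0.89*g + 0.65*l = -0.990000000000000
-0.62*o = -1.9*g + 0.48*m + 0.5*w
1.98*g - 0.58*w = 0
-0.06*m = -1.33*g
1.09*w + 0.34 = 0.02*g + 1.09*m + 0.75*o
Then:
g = 0.04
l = -1.58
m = 0.96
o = -0.73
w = 0.15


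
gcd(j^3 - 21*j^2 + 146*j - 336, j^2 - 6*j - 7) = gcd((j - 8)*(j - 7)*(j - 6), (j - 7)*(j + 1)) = j - 7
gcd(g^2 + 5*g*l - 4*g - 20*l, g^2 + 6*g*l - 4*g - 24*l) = g - 4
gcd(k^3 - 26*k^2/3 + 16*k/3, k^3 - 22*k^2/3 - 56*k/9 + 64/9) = k^2 - 26*k/3 + 16/3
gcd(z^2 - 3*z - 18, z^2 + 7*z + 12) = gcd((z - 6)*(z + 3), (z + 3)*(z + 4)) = z + 3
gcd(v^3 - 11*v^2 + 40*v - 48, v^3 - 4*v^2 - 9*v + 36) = v^2 - 7*v + 12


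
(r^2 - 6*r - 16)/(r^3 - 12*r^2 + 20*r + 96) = 1/(r - 6)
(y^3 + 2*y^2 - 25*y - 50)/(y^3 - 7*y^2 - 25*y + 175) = (y + 2)/(y - 7)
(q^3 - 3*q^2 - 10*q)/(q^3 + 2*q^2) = (q - 5)/q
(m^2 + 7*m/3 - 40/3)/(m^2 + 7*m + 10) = (m - 8/3)/(m + 2)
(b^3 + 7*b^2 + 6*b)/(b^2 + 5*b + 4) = b*(b + 6)/(b + 4)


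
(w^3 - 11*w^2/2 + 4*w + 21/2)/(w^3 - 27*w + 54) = (2*w^2 - 5*w - 7)/(2*(w^2 + 3*w - 18))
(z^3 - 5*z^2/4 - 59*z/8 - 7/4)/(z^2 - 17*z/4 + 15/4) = (8*z^3 - 10*z^2 - 59*z - 14)/(2*(4*z^2 - 17*z + 15))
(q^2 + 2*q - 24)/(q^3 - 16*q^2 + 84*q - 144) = (q + 6)/(q^2 - 12*q + 36)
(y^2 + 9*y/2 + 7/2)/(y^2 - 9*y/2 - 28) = (y + 1)/(y - 8)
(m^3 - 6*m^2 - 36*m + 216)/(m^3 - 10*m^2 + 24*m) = (m^2 - 36)/(m*(m - 4))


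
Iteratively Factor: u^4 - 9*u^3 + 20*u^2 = (u - 5)*(u^3 - 4*u^2) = (u - 5)*(u - 4)*(u^2) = u*(u - 5)*(u - 4)*(u)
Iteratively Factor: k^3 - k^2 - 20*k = (k - 5)*(k^2 + 4*k) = k*(k - 5)*(k + 4)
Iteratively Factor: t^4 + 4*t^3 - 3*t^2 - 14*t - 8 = (t + 1)*(t^3 + 3*t^2 - 6*t - 8) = (t + 1)*(t + 4)*(t^2 - t - 2) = (t + 1)^2*(t + 4)*(t - 2)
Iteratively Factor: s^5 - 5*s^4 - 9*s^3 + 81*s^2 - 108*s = (s - 3)*(s^4 - 2*s^3 - 15*s^2 + 36*s) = (s - 3)^2*(s^3 + s^2 - 12*s) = (s - 3)^3*(s^2 + 4*s) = s*(s - 3)^3*(s + 4)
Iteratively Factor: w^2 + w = (w)*(w + 1)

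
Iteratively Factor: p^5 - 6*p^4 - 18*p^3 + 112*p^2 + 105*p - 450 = (p - 5)*(p^4 - p^3 - 23*p^2 - 3*p + 90) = (p - 5)^2*(p^3 + 4*p^2 - 3*p - 18) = (p - 5)^2*(p - 2)*(p^2 + 6*p + 9) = (p - 5)^2*(p - 2)*(p + 3)*(p + 3)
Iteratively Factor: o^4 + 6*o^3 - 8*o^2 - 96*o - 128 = (o + 2)*(o^3 + 4*o^2 - 16*o - 64) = (o + 2)*(o + 4)*(o^2 - 16) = (o + 2)*(o + 4)^2*(o - 4)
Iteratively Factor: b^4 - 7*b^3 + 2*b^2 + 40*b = (b)*(b^3 - 7*b^2 + 2*b + 40) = b*(b + 2)*(b^2 - 9*b + 20) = b*(b - 4)*(b + 2)*(b - 5)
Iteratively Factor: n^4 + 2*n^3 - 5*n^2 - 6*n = (n)*(n^3 + 2*n^2 - 5*n - 6) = n*(n - 2)*(n^2 + 4*n + 3) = n*(n - 2)*(n + 1)*(n + 3)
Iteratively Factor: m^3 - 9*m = (m)*(m^2 - 9) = m*(m - 3)*(m + 3)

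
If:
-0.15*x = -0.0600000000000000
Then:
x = 0.40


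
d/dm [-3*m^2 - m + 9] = -6*m - 1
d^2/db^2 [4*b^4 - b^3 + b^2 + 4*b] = 48*b^2 - 6*b + 2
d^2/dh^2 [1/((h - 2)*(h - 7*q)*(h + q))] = 2*((h - 2)^2*(h - 7*q)^2 + (h - 2)^2*(h - 7*q)*(h + q) + (h - 2)^2*(h + q)^2 + (h - 2)*(h - 7*q)^2*(h + q) + (h - 2)*(h - 7*q)*(h + q)^2 + (h - 7*q)^2*(h + q)^2)/((h - 2)^3*(h - 7*q)^3*(h + q)^3)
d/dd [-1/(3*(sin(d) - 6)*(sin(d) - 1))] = (2*sin(d) - 7)*cos(d)/(3*(sin(d) - 6)^2*(sin(d) - 1)^2)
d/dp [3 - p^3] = -3*p^2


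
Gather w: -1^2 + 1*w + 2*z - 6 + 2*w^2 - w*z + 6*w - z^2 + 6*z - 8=2*w^2 + w*(7 - z) - z^2 + 8*z - 15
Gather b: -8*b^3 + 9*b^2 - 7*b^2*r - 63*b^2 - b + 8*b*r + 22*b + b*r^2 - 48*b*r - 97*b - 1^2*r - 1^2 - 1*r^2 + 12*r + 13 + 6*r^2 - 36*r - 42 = -8*b^3 + b^2*(-7*r - 54) + b*(r^2 - 40*r - 76) + 5*r^2 - 25*r - 30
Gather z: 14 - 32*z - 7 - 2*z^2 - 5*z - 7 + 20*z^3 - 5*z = 20*z^3 - 2*z^2 - 42*z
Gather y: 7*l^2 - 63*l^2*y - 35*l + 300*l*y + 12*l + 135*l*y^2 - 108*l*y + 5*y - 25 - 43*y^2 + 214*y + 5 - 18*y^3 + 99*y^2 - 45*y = 7*l^2 - 23*l - 18*y^3 + y^2*(135*l + 56) + y*(-63*l^2 + 192*l + 174) - 20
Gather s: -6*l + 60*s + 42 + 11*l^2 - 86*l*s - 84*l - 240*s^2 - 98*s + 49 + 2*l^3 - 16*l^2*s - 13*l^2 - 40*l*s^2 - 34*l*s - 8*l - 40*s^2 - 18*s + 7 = 2*l^3 - 2*l^2 - 98*l + s^2*(-40*l - 280) + s*(-16*l^2 - 120*l - 56) + 98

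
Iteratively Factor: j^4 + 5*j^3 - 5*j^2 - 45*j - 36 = (j + 1)*(j^3 + 4*j^2 - 9*j - 36) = (j - 3)*(j + 1)*(j^2 + 7*j + 12) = (j - 3)*(j + 1)*(j + 4)*(j + 3)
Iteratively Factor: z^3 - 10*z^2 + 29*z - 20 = (z - 5)*(z^2 - 5*z + 4) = (z - 5)*(z - 4)*(z - 1)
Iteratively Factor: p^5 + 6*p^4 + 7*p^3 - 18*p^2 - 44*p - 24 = (p + 2)*(p^4 + 4*p^3 - p^2 - 16*p - 12) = (p - 2)*(p + 2)*(p^3 + 6*p^2 + 11*p + 6) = (p - 2)*(p + 2)^2*(p^2 + 4*p + 3) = (p - 2)*(p + 1)*(p + 2)^2*(p + 3)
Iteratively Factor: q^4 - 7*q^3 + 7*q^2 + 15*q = (q - 3)*(q^3 - 4*q^2 - 5*q) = (q - 3)*(q + 1)*(q^2 - 5*q) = (q - 5)*(q - 3)*(q + 1)*(q)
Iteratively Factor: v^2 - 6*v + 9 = (v - 3)*(v - 3)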